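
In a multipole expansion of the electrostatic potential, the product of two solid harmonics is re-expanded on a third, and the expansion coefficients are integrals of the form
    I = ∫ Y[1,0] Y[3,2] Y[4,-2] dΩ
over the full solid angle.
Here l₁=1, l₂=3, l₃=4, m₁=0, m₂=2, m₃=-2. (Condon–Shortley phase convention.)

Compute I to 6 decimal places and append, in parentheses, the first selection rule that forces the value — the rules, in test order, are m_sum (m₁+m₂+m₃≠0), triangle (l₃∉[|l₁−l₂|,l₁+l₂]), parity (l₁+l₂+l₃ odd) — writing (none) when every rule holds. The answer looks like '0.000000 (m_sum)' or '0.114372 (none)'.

0.213244 (none)

m-sum 0 ✓  L=8 even ✓  2≤4≤4 ✓
Π(2lᵢ+1) = 3×7×9 = 189
triangle coeff Δ(1,3,4) = 1/252
Σ_t [0,0]: t=0:+1/36 = 1/36
(3j)²=4/63 [(1 3 4; 0 0 0)], sign=+1
Σ_t [0,0]: t=0:+1/120 = 1/120
(3j)²=1/21 [(1 3 4; 0 2 -2)], sign=+1
⇒ 4πI² = 4/7
I = (+1)√(4/7/(4π)) = 0.21324362
No selection rule forces the value: the integral is nonzero (none).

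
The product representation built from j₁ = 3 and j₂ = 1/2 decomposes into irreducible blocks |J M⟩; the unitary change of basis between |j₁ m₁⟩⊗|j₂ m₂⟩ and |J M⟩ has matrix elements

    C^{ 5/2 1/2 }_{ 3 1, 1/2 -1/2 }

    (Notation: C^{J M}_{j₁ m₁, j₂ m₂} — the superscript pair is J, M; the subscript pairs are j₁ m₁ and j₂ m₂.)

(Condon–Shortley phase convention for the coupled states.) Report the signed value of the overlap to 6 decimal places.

j₁+j₂−J=1  J+j₁−j₂=5  J−j₁+j₂=0  j₁+j₂+J+1=7
(j₁±m₁, j₂±m₂, J±M) = (4,2,0,1,3,2)
P² = 576/7
sum k=0..0:
  [0] +1/12 = 1/12
S = 1/12
C² = P²·S² = 4/7 ; C = +0.755929

+√(4/7) = +0.755929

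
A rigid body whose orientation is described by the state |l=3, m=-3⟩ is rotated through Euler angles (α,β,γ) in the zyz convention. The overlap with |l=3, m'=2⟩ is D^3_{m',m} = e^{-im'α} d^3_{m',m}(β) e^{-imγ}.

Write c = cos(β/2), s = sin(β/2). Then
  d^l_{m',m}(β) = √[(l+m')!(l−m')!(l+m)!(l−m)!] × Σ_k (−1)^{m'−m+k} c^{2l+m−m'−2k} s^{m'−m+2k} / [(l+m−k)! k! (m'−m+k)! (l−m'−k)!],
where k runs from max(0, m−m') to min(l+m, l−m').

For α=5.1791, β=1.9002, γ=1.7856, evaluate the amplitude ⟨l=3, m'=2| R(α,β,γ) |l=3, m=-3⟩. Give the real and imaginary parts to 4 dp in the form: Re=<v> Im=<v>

First d^3_{2,-3}(β=1.9002), then the phase factors e^{-i(2)α} and e^{-i(-3)γ}:
c=cos(1.900200/2)=0.581602, s=sin(1.900200/2)=0.813474; N=√[120·1·1·720]=293.938769
k∈{0} keeps every argument non-negative
  k=0: (−1)^5·293.9388/(120)·0.5816^1·0.8135^5 = -0.507480
d^3_{2,-3}(1.9002) = -0.507480
Phases: e^{-i·(2)·5.1791}=-0.595087+0.803661i, e^{-i·(-3)·1.7856}=+0.600728-0.799454i ⇒ D=-0.144634-0.486433i

Re=-0.1446 Im=-0.4864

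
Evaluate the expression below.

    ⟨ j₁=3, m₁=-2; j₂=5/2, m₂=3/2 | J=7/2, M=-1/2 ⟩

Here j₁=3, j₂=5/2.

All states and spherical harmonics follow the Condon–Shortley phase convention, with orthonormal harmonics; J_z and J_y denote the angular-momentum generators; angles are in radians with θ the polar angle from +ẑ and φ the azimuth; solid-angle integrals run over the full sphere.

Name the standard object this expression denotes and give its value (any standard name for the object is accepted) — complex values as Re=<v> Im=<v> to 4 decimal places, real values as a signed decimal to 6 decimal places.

This is a Clebsch–Gordan (vector-coupling) coefficient.
j₁+j₂−J=2  J+j₁−j₂=4  J−j₁+j₂=3  j₁+j₂+J+1=10
(j₁±m₁, j₂±m₂, J±M) = (1,5,4,1,3,4)
P² = 9216/35
sum k=1..2:
  [1] −1/144 = -1/144
  [2] +1/24 = 1/24
S = 5/144
C² = P²·S² = 20/63 ; C = +0.563436

Clebsch–Gordan coefficient, +√(20/63) ≈ +0.563436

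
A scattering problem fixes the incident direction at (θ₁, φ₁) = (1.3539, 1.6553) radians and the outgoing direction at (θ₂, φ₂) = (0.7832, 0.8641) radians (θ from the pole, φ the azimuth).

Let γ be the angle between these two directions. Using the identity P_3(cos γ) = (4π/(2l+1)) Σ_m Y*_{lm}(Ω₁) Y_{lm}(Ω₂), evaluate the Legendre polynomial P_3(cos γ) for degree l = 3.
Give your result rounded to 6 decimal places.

Expand P_3 via completeness: Σ_{m} conj(Y_{3,m}) at Ω₁ times Y_{3,m} at Ω₂ —
  term(m=-3) = -0.04096 + 0.03956j   from Y*(Ω₁)=0.09746 - 0.37616j, Y(Ω₂)=-0.12498 - 0.07651j
  term(m=-2) = -0.00088 + 0.07561j   from Y*(Ω₁)=-0.20676 - 0.03528j, Y(Ω₂)=-0.05651 - 0.35607j
  term(m=-1) = -0.05874 - 0.05943j   from Y*(Ω₁)=0.02047 - 0.24166j, Y(Ω₂)=0.22372 - 0.26202j
  term(m=+0) = 0.02875 + 0.00000j   from Y*(Ω₁)=-0.22233 + 0.00000j, Y(Ω₂)=-0.12932 + 0.00000j
  term(m=+1) = -0.05874 + 0.05943j   from Y*(Ω₁)=-0.02047 - 0.24166j, Y(Ω₂)=-0.22372 - 0.26202j
  term(m=+2) = -0.00088 - 0.07561j   from Y*(Ω₁)=-0.20676 + 0.03528j, Y(Ω₂)=-0.05651 + 0.35607j
  term(m=+3) = -0.04096 - 0.03956j   from Y*(Ω₁)=-0.09746 - 0.37616j, Y(Ω₂)=0.12498 - 0.07651j
Accumulated sum -0.17240 + 0.00000j; after 4π/(2l+1) scaling, -0.30950 + 0.00000j ⇒ P_3 = -0.309500

-0.309500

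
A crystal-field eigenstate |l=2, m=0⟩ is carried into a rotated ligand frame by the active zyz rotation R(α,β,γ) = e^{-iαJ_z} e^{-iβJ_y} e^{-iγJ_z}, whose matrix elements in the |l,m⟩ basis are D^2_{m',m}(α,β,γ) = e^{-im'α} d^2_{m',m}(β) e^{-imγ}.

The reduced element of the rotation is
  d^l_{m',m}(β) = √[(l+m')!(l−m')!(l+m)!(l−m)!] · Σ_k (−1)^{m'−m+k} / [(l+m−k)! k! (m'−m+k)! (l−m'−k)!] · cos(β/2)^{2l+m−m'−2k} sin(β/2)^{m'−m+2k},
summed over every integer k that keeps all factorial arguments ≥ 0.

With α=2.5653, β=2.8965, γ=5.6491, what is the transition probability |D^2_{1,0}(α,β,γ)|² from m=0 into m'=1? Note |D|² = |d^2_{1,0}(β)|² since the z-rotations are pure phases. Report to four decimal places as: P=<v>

First d^2_{1,0}(β=2.8965), then the phase factors e^{-i(1)α} and e^{-i(0)γ}:
With c≡cos(β/2)=0.122240 and s≡sin(β/2)=0.992501, N=[6·1·2·2]^{1/2}=4.898979
The bounds max(0,m−m')=0 and min(l+m,l−m')=1 give 2 terms
  k=0: (−1)^1·4.8990/(2)·0.1222^3·0.9925^1 = -0.004441
  k=1: (−1)^2·4.8990/(2)·0.1222^1·0.9925^3 = +0.292739
d^2_{1,0}(2.8965) = -0.004441 +0.292739 = +0.288298
|D^2_{1,0}|² = |d^2_{1,0}(β)|² = (+0.288298)² = 0.083116 (the z-rotation phases have unit modulus)

P=0.0831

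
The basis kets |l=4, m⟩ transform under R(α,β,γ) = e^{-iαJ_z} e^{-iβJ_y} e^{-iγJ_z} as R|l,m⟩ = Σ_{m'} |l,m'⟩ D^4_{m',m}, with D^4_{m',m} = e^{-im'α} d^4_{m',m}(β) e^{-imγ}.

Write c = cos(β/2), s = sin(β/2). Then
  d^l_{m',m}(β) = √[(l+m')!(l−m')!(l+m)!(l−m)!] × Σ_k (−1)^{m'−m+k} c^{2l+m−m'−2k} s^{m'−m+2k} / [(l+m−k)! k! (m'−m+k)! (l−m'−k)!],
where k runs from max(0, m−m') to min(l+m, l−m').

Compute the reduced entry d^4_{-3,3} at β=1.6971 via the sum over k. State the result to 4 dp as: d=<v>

d=0.4454

d^4_{-3,3}(β=1.6971) via the finite sum:
With c≡cos(β/2)=0.661072 and s≡sin(β/2)=0.750323, N=[1·5040·5040·1]^{1/2}=5040.000000
The bounds max(0,m−m')=6 and min(l+m,l−m')=7 give 2 terms
  k=6: (−1)^0·5040.0000/(720)·0.6611^2·0.7503^6 = +0.545863
  k=7: (−1)^1·5040.0000/(5040)·0.6611^0·0.7503^8 = -0.100458
d^4_{-3,3}(1.6971) = +0.545863 -0.100458 = +0.445405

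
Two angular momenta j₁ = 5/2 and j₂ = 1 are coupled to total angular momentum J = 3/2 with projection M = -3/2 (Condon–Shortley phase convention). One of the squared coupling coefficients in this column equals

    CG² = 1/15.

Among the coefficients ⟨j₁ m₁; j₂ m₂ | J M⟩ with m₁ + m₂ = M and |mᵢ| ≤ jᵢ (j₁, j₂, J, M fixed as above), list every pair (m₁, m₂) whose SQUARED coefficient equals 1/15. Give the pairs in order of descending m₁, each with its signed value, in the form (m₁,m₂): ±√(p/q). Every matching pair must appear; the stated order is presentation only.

Admissible pairs with m₁+m₂ = M = -3/2: (-5/2,1), (-3/2,0), (-1/2,-1)
  (m₁,m₂)=(-1/2,-1): CG² = 1/15, CG = +√(1/15)   ← matches the target
  (m₁,m₂)=(-3/2,0): CG² = 4/15, CG = −√(4/15)
  (m₁,m₂)=(-5/2,1): CG² = 2/3, CG = +√(2/3)
Pairs with CG² = 1/15: (-1/2,-1): +√(1/15)

(-1/2,-1): +√(1/15)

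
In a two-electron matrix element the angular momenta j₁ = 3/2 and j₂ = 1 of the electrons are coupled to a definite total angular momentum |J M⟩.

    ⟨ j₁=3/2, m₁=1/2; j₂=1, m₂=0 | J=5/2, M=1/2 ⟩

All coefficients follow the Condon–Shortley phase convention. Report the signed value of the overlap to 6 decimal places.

j₁+j₂−J=0  J+j₁−j₂=3  J−j₁+j₂=2  j₁+j₂+J+1=6
(j₁±m₁, j₂±m₂, J±M) = (2,1,1,1,3,2)
P² = 12/5
sum k=0..0:
  [0] +1/2 = 1/2
S = 1/2
C² = P²·S² = 3/5 ; C = +0.774597

+0.774597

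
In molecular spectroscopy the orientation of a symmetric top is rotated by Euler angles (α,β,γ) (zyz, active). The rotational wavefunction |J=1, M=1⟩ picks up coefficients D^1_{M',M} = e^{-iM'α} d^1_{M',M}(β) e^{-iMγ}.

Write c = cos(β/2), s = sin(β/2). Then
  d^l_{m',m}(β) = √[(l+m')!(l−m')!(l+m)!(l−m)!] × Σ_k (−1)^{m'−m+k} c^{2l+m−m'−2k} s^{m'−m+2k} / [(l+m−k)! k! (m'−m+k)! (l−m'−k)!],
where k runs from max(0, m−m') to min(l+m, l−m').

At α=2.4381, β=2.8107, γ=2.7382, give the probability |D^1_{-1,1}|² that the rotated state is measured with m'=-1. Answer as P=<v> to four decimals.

P=0.9465

First d^1_{-1,1}(β=2.8107), then the phase factors e^{-i(-1)α} and e^{-i(1)γ}:
With c≡cos(β/2)=0.164693 and s≡sin(β/2)=0.986345, N=[1·2·2·1]^{1/2}=2.000000
The bounds max(0,m−m')=2 and min(l+m,l−m')=2 give 1 term
  k=2: (−1)^0·2.0000/(2)·0.1647^0·0.9863^2 = +0.972876
d^1_{-1,1}(2.8107) = +0.972876
|D^1_{-1,1}|² = |d^1_{-1,1}(β)|² = (+0.972876)² = 0.946488 (the z-rotation phases have unit modulus)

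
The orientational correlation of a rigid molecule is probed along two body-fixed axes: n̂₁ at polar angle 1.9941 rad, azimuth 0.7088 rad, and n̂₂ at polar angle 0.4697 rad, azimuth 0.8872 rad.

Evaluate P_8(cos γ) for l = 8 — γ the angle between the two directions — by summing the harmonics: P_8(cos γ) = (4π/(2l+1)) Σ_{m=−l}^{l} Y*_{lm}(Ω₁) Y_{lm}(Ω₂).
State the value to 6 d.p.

Term-by-term m-sum for l=8 (normalisation 4π/17 = 0.739198):
  m=-8: (0.201328, -0.141548) × (0.000623, -0.000660) = (0.000032, -0.000221)  (running Σ = (0.000032, -0.000221))
  m=-7: (-0.109391, 0.429824) × (0.007136, 0.000520) = (-0.001004, 0.003010)  (running Σ = (-0.000972, 0.002789))
  m=-6: (-0.146840, -0.296683) × (0.020283, 0.028970) = (0.005617, -0.010271)  (running Σ = (0.004644, -0.007482))
  m=-5: (-0.090804, -0.038649) × (-0.033554, 0.118293) = (0.007619, -0.009445)  (running Σ = (0.012263, -0.016927))
  m=-4: (0.342436, -0.108331) × (-0.279278, 0.120457) = (-0.082586, 0.071503)  (running Σ = (-0.070323, 0.054576))
  m=-3: (-0.039692, 0.063933) × (-0.447387, -0.232911) = (0.032648, -0.019358)  (running Σ = (-0.037674, 0.035218))
  m=-2: (0.048436, 0.313692) × (-0.089755, -0.434723) = (0.132022, -0.049212)  (running Σ = (0.094348, -0.013993))
  m=-1: (-0.107374, -0.092067) × (-0.045262, 0.055562) = (0.009975, -0.001799)  (running Σ = (0.104323, -0.015792))
  m=0: (-0.297950, -0.000000) × (-0.470961, 0.000000) = (0.140323, 0.000000)  (running Σ = (0.244646, -0.015792))
  m=1: (0.107374, -0.092067) × (0.045262, 0.055562) = (0.009975, 0.001799)  (running Σ = (0.254621, -0.013993))
  m=2: (0.048436, -0.313692) × (-0.089755, 0.434723) = (0.132022, 0.049212)  (running Σ = (0.386643, 0.035218))
  m=3: (0.039692, 0.063933) × (0.447387, -0.232911) = (0.032648, 0.019358)  (running Σ = (0.419291, 0.054576))
  m=4: (0.342436, 0.108331) × (-0.279278, -0.120457) = (-0.082586, -0.071503)  (running Σ = (0.336705, -0.016927))
  m=5: (0.090804, -0.038649) × (0.033554, 0.118293) = (0.007619, 0.009445)  (running Σ = (0.344324, -0.007482))
  m=6: (-0.146840, 0.296683) × (0.020283, -0.028970) = (0.005617, 0.010271)  (running Σ = (0.349941, 0.002789))
  m=7: (0.109391, 0.429824) × (-0.007136, 0.000520) = (-0.001004, -0.003010)  (running Σ = (0.348936, -0.000221))
  m=8: (0.201328, 0.141548) × (0.000623, 0.000660) = (0.000032, 0.000221)  (running Σ = (0.348968, -0.000000))
Total Σ_m = (0.348968, -0.000000). Multiply by 0.739198: (0.257957, -0.000000). P_8(cos γ) = 0.257957

0.257957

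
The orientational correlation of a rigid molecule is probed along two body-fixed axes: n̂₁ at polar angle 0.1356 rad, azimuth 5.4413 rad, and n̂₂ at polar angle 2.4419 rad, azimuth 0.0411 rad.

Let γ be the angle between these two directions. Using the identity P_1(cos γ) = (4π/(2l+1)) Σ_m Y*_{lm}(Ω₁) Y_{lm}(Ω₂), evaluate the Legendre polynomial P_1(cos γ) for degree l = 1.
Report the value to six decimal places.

Addition theorem: P_1(cos γ) = (4π/3) Σ_m Y*_{lm}(Ω₁) Y_{lm}(Ω₂), m = −1…1:
  [-1]  conj(Y_{1,-1})(Ω₁) = 0.03111 - 0.03484j ; Y_{1,-1}(Ω₂) = 0.22230 - 0.00914j ; Δ = 0.00660 - 0.00803j
  [+0]  conj(Y_{1,0})(Ω₁) = 0.48412 + 0.00000j ; Y_{1,0}(Ω₂) = -0.37380 + 0.00000j ; Δ = -0.18096 + 0.00000j
  [+1]  conj(Y_{1,1})(Ω₁) = -0.03111 - 0.03484j ; Y_{1,1}(Ω₂) = -0.22230 - 0.00914j ; Δ = 0.00660 + 0.00803j
Total Σ_m = -0.16777 + 0.00000j. Multiply by 4.188790: -0.70275 + 0.00000j. P_1(cos γ) = -0.702750

-0.702750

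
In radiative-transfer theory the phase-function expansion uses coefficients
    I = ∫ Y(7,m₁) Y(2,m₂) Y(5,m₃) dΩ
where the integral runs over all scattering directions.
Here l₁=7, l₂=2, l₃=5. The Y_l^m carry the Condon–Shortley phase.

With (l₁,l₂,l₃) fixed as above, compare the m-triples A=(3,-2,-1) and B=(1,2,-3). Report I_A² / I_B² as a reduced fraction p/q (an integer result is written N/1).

Same 7,2,5: normalisation and zero-m 3j drop out of the ratio.
A: Δ: 4! 10! 0! / 15! → 1/15015; sum: t=0:+1/414720 = 1/414720; 3j²(7 2 5; 3 -2 -1) = Δ·Π!·Σ² = 2/143  (sign +1)
B: Δ: 4! 10! 0! / 15! → 1/15015; sum: t=4:+1/1935360 = 1/1935360; 3j²(7 2 5; 1 2 -3) = Δ·Π!·Σ² = 1/1001  (sign +1)
I_A²/I_B² = (2/143)/(1/1001) = 14/1

14/1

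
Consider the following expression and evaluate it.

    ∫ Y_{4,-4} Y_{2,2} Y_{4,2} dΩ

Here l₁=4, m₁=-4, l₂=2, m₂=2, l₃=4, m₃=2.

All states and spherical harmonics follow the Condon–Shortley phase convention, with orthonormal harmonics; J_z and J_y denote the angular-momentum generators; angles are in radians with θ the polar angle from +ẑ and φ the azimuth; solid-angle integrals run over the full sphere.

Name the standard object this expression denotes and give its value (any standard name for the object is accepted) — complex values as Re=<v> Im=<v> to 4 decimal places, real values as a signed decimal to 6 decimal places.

This is a Gaunt coefficient — the integral of a triple product of spherical harmonics over the sphere.
Checks pass: Σm=0; 10 even; l₃=4∈[2,6].
(2·4+1)(2·2+1)(2·4+1) = 405
Δ: 2! 6! 2! / 11! → 1/13860
sum: t=0:+1/192 t=1:−1/36 t=2:+1/192 = -5/288
3j²(4 2 4; 0 0 0) = Δ·Π!·Σ² = 20/693  (sign -1)
sum: t=2:+1/2880 = 1/2880
3j²(4 2 4; -4 2 2) = Δ·Π!·Σ² = 2/165  (sign +1)
combine: 4πI² = 405·20/693·2/165 = 120/847
take √, sign -1: I = -0.10618031

Gaunt coefficient, -0.106180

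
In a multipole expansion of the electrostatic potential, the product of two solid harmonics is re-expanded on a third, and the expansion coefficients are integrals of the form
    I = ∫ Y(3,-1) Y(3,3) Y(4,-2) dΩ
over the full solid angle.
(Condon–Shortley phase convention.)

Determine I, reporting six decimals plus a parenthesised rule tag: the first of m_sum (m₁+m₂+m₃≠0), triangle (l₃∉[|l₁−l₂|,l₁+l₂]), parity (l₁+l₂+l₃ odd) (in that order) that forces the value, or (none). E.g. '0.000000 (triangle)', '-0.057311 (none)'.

-0.188451 (none)

m-sum 0 ✓  L=10 even ✓  0≤4≤6 ✓
Π(2lᵢ+1) = 7×7×9 = 441
triangle coeff Δ(3,3,4) = 1/34650
Σ_t [0,2]: t=0:+1/72 t=1:−1/16 t=2:+1/72 = -5/144
(3j)²=2/77 [(3 3 4; 0 0 0)], sign=-1
Σ_t [2,2]: t=2:+1/192 = 1/192
(3j)²=3/77 [(3 3 4; -1 3 -2)], sign=+1
⇒ 4πI² = 54/121
I = (-1)√(54/121/(4π)) = -0.18845135
No selection rule forces the value: the integral is nonzero (none).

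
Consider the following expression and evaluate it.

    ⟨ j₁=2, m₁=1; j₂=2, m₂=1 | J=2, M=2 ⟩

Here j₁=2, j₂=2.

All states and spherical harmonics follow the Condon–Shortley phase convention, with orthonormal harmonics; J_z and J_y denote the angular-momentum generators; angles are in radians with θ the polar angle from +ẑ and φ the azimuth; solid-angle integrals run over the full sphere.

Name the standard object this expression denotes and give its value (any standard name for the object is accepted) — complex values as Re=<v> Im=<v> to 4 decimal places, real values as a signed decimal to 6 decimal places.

This is a Clebsch–Gordan (vector-coupling) coefficient.
triangle: 2!·2!·2!/7! = 8/5040
(j±m)!: 3!·1!·3!·1!·4!·0! = 864
prefactor² = (2J+1)·Δ·N² = 48/7
  k=1: −1/(1!·1!·0!·2!·2!·0!) = -1/4
Σ = -1/4  ⇒  CG² = 48/7·(-1/4)² = 3/7
CG = −√(3/7) = -0.654654

Clebsch–Gordan coefficient, −√(3/7) ≈ -0.654654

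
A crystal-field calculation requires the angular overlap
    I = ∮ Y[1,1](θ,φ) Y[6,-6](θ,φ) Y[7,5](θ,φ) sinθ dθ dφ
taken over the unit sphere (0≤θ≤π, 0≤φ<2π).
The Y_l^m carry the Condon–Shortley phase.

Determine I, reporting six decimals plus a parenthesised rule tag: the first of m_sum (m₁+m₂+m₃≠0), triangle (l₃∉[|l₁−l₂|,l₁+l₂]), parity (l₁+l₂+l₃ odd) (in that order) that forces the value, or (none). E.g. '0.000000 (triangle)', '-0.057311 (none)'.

-0.034990 (none)

m-sum 0 ✓  L=14 even ✓  5≤7≤7 ✓
Π(2lᵢ+1) = 3×13×15 = 585
triangle coeff Δ(1,6,7) = 1/1365
Σ_t [0,0]: t=0:+1/518400 = 1/518400
(3j)²=7/195 [(1 6 7; 0 0 0)], sign=-1
Σ_t [0,0]: t=0:+1/958003200 = 1/958003200
(3j)²=1/1365 [(1 6 7; 1 -6 5)], sign=+1
⇒ 4πI² = 1/65
I = (-1)√(1/65/(4π)) = -0.03498955
No selection rule forces the value: the integral is nonzero (none).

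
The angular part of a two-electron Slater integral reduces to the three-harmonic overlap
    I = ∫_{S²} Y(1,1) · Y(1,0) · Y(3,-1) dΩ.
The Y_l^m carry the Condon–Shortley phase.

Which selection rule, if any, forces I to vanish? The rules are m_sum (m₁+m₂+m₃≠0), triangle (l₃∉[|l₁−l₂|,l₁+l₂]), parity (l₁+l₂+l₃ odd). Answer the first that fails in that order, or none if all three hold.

Σmᵢ = 0  ✓
l₃∈[|l₁−l₂|,l₁+l₂]=[0,2] required, l₃=3 fails  ✗
Σlᵢ = 5 ⇒ odd

triangle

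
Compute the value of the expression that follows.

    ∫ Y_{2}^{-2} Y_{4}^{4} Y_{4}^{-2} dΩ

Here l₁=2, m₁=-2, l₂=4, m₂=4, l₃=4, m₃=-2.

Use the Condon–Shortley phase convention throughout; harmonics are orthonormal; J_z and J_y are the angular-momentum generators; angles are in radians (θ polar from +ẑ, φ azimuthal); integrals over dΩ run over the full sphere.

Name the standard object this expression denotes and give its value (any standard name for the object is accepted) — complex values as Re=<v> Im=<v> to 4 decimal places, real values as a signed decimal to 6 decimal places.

Gaunt coefficient, -0.106180

This is a Gaunt coefficient — the integral of a triple product of spherical harmonics over the sphere.
m-sum 0 ✓  L=10 even ✓  2≤4≤6 ✓
Π(2lᵢ+1) = 5×9×9 = 405
triangle coeff Δ(2,4,4) = 1/13860
Σ_t [0,2]: t=0:+1/192 t=1:−1/36 t=2:+1/192 = -5/288
(3j)²=20/693 [(2 4 4; 0 0 0)], sign=-1
Σ_t [2,2]: t=2:+1/2880 = 1/2880
(3j)²=2/165 [(2 4 4; -2 4 -2)], sign=+1
⇒ 4πI² = 120/847
I = (-1)√(120/847/(4π)) = -0.10618031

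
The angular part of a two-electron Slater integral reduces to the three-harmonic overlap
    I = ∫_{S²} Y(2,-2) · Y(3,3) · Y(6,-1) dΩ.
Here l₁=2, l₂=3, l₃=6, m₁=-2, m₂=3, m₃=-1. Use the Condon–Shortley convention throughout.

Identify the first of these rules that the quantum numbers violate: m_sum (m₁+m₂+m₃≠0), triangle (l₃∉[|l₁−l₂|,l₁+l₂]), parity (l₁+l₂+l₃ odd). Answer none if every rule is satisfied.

triangle

azimuthal sum: -2 + 3 − 1 = 0  ✓
l₃ must lie in [1,5]; have l₃=6  ✗
L = 2 + 3 + 6 = 11 (odd)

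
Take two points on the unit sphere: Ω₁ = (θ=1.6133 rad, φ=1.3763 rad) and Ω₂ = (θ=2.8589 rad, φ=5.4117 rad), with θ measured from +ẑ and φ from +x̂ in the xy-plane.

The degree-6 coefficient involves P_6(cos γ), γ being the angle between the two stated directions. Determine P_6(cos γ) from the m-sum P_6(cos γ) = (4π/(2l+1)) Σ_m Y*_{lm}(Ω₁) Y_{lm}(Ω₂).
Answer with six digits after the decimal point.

Summing Y*_{l m}(θ₁,φ₁)·Y_{l m}(θ₂,φ₂) over m ∈ [−6, 6]; prefactor 4π/(2·6+1) = 0.966644:
  m=-6: (-0.18879 + 0.44183j) × (0.00011 - 0.00020j) = 0.00007 + 0.00009j  (running Σ = 0.00007 + 0.00009j)
  m=-5: (-0.05849 - 0.03987j) × (0.00094 + 0.00254j) = 0.00005 - 0.00019j  (running Σ = 0.00011 - 0.00010j)
  m=-4: (-0.24820 + 0.24455j) × (-0.01859 - 0.00667j) = 0.00625 - 0.00289j  (running Σ = 0.00636 - 0.00299j)
  m=-3: (-0.04532 - 0.06865j) × (0.08383 - 0.04879j) = -0.00715 - 0.00354j  (running Σ = -0.00079 - 0.00653j)
  m=-2: (-0.29108 + 0.11931j) × (-0.05412 + 0.31122j) = -0.02138 - 0.09704j  (running Σ = -0.02217 - 0.10358j)
  m=-1: (-0.01672 - 0.08487j) × (-0.38350 - 0.45594j) = -0.03228 + 0.04017j  (running Σ = -0.05445 - 0.06341j)
  m=0: (-0.30586 + 0.00000j) × (0.32470 + 0.00000j) = -0.09931 + 0.00000j  (running Σ = -0.15376 - 0.06341j)
  m=1: (0.01672 - 0.08487j) × (0.38350 - 0.45594j) = -0.03228 - 0.04017j  (running Σ = -0.18605 - 0.10358j)
  m=2: (-0.29108 - 0.11931j) × (-0.05412 - 0.31122j) = -0.02138 + 0.09704j  (running Σ = -0.20743 - 0.00653j)
  m=3: (0.04532 - 0.06865j) × (-0.08383 - 0.04879j) = -0.00715 + 0.00354j  (running Σ = -0.21457 - 0.00299j)
  m=4: (-0.24820 - 0.24455j) × (-0.01859 + 0.00667j) = 0.00625 + 0.00289j  (running Σ = -0.20833 - 0.00010j)
  m=5: (0.05849 - 0.03987j) × (-0.00094 + 0.00254j) = 0.00005 + 0.00019j  (running Σ = -0.20828 + 0.00009j)
  m=6: (-0.18879 - 0.44183j) × (0.00011 + 0.00020j) = 0.00007 - 0.00009j  (running Σ = -0.20822 - 0.00000j)
Σ over m = -0.20822 - 0.00000j; ×(4π/13) → -0.20127 - 0.00000j. Real part: -0.201272

-0.201272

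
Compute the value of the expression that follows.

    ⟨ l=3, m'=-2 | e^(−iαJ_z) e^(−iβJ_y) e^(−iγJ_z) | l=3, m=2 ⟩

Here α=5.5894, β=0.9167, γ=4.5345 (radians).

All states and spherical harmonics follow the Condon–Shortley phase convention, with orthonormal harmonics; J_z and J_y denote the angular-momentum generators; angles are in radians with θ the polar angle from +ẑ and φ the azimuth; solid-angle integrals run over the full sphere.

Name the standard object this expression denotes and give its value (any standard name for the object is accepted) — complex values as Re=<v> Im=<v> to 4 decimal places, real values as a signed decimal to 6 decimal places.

Wigner D-matrix element, Re=-0.0753 Im=0.1258

This is a Wigner D-matrix element — the rotation-matrix element ⟨l m'| R(α,β,γ) |l m⟩ in the angular-momentum basis.
Split into d^3_{-2,2}(β=0.9167) × two z-phases.
c=cos(0.916700/2)=0.896784, s=sin(0.916700/2)=0.442469; N=√[1·120·120·1]=120.000000
k∈{4,5} keeps every argument non-negative
  k=4: (−1)^0·120.0000/(24)·0.8968^2·0.4425^4 = +0.154126
  k=5: (−1)^1·120.0000/(120)·0.8968^0·0.4425^6 = -0.007504
d^3_{-2,2}(0.9167) = +0.154126 -0.007504 = +0.146622
D = (+0.182202-0.983261i)·(+0.146622)·(-0.937376-0.348320i) = -0.075258+0.125834i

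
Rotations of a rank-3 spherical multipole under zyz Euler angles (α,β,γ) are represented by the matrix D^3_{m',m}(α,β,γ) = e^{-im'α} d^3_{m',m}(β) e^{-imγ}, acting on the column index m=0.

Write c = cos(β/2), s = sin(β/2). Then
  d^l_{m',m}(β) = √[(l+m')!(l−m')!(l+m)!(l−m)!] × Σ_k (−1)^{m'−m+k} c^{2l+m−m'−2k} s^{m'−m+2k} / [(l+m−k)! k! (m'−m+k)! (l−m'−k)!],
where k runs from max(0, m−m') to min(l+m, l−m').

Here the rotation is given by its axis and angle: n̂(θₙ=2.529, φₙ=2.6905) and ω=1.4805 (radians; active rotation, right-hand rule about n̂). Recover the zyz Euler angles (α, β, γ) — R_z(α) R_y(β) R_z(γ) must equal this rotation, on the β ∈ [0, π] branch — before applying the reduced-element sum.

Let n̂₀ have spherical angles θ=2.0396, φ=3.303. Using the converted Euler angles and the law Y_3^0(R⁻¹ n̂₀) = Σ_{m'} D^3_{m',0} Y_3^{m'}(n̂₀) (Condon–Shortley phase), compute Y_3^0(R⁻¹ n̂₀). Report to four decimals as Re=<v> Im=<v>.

Re=-0.4304 Im=0.0000

Axis–angle → zyz. n̂ = (sinθₙcosφₙ, sinθₙsinφₙ, cosθₙ) = (-0.517475, +0.250667, -0.818160), ω = 1.4805.
R = I cosω + sinω [n̂]ₓ + (1−cosω) n̂n̂ᵀ gives
  R = [+0.333807, +0.696810, +0.634845; -0.932844, +0.147341, +0.328775; +0.135554, -0.701959, +0.699199]
β = atan2(√(R₁₃²+R₂₃²), R₃₃) = 0.796521; α = atan2(R₂₃, R₁₃) mod 2π = 0.477850; γ = atan2(R₃₂, −R₃₁) mod 2π = 4.521628
Need the full column D^3_{m',0} for m'=−3..3 at α=0.4779, β=0.7965, γ=4.5216.
cos(β/2)=0.921737, sin(β/2)=0.387815
d^3_{-3,0}: single k=3 term ⇒ +0.204273;  D = +0.027948+0.202352i
d^3_{-2,0}: k∈[2..3] ⇒ +0.594619 -0.105263 = +0.489356;  D = +0.282377+0.399666i
d^3_{-1,0}: k∈[1..3] ⇒ +0.893822 -0.474688 +0.028011 = +0.447145;  D = +0.397058+0.205629i
d^3_{0,0}: k∈[0..3] ⇒ +0.613257 -0.977059 +0.172964 -0.003402 = -0.194240;  D = -0.194240+0.000000i
d^3_{1,0}: k∈[0..2] ⇒ -0.893822 +0.474688 -0.028011 = -0.447145;  D = -0.397058+0.205629i
d^3_{2,0}: k∈[0..1] ⇒ +0.594619 -0.105263 = +0.489356;  D = +0.282377-0.399666i
d^3_{3,0}: single k=0 term ⇒ -0.204273;  D = -0.027948+0.202352i
Y_3^{m'}(θ=2.0396,φ=3.303) and Σ D·Y over m':
  (+0.0279+0.2024i)·(-0.2622+0.1379i)  (+0.2824+0.3997i)·(-0.3485+0.1166i)  (+0.3971+0.2056i)·(-0.0059+0.0010i)  (-0.1942+0.0000i)·(+0.3337+0.0000i)  (-0.3971+0.2056i)·(+0.0059+0.0010i)  (+0.2824-0.3997i)·(-0.3485-0.1166i)  (-0.0279+0.2024i)·(+0.2622+0.1379i)
Y_3^0(R⁻¹ n̂) = -0.430367-0.000000i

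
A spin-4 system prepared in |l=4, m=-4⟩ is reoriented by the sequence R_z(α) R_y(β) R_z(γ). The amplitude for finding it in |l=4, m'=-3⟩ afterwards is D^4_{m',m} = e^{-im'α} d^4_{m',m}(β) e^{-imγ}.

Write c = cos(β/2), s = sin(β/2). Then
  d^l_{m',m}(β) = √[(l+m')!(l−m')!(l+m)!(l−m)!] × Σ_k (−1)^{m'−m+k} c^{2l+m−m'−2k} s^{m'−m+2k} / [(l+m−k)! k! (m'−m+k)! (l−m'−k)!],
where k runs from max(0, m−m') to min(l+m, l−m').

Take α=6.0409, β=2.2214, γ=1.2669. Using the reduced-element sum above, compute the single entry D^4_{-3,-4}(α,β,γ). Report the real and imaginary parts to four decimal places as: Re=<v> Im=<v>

Re=0.0031 Im=0.0080

First d^4_{-3,-4}(β=2.2214), then the phase factors e^{-i(-3)α} and e^{-i(-4)γ}:
c=cos(2.221400/2)=0.444034, s=sin(2.221400/2)=0.896010; N=√[1·5040·1·40320]=14255.272709
The bounds max(0,m−m')=0 and min(l+m,l−m')=0 give 1 term
  k=0: (−1)^1·14255.2727/(5040)·0.4440^7·0.8960^1 = -0.008625
d^4_{-3,-4}(2.2214) = -0.008625
Phases: e^{-i·(-3)·6.0409}=+0.747267-0.664523i, e^{-i·(-4)·1.2669}=+0.347788-0.937573i ⇒ D=+0.003132+0.008036i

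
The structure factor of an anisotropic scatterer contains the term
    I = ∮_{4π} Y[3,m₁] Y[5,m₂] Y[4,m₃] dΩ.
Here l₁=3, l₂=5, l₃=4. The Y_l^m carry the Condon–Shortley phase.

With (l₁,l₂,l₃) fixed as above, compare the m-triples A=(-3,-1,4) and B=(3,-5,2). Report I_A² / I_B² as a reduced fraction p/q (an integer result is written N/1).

2/15

Same 3,5,4: normalisation and zero-m 3j drop out of the ratio.
A: Δ: 4! 2! 6! / 13! → 1/180180; sum: t=4:+1/34560 = 1/34560; 3j²(3 5 4; -3 -1 4) = Δ·Π!·Σ² = 1/429  (sign +1)
B: Δ: 4! 2! 6! / 13! → 1/180180; sum: t=0:+1/34560 = 1/34560; 3j²(3 5 4; 3 -5 2) = Δ·Π!·Σ² = 5/286  (sign +1)
I_A²/I_B² = (1/429)/(5/286) = 2/15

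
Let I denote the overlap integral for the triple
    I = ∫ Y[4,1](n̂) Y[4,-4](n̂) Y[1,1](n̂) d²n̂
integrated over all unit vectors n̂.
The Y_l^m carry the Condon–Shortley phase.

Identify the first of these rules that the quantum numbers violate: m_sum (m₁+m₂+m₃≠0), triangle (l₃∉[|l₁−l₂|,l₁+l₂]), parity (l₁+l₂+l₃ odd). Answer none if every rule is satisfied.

m₁+m₂+m₃ = 1 − 4 + 1 = -2  ✗
triangle: |4−4|=0 ≤ l₃=1 ≤ 4+4=8
parity: l₁+l₂+l₃ = 9 is odd

m_sum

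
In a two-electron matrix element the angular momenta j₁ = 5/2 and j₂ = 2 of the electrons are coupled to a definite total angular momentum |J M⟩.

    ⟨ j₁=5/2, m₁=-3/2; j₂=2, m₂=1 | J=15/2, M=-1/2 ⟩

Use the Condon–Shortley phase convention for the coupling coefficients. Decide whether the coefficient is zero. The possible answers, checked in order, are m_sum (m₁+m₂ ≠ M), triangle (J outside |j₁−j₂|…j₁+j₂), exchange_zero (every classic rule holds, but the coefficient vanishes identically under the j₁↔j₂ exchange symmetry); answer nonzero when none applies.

triangle

m-sum: m₁+m₂ = -3/2+1 = -1/2, M = -1/2  ✓
triangle: need |j₁−j₂| ≤ J ≤ j₁+j₂, i.e. J ∈ [1/2, 9/2]; J = 15/2 is outside ✗ ⇒ coefficient is 0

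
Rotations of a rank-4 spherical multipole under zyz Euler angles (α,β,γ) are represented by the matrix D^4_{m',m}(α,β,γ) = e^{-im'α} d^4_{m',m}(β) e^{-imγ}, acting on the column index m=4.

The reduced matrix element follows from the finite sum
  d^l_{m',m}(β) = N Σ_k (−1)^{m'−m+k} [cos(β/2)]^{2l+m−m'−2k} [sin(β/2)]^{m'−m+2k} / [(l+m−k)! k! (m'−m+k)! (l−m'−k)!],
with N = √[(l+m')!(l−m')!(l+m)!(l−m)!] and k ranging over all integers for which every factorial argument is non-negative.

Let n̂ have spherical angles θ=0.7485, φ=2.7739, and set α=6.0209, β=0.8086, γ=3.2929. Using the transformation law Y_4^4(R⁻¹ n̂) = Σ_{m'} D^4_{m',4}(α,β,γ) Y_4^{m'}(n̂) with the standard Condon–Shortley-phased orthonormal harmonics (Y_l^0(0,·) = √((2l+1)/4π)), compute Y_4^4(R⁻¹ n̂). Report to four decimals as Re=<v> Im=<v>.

Need the full column D^4_{m',4} for m'=−4..4 at α=6.0209, β=0.8086, γ=3.2929.
cos(β/2)=0.919378, sin(β/2)=0.393375
d^4_{-4,4}: single k=8 term ⇒ +0.000573;  D = -0.000048-0.000571i
d^4_{-3,4}: single k=7 term ⇒ +0.003790;  D = +0.000674-0.003730i
d^4_{-2,4}: single k=6 term ⇒ +0.016573;  D = +0.007074-0.014988i
d^4_{-1,4}: single k=5 term ⇒ +0.054779;  D = +0.035427-0.041781i
d^4_{0,4}: single k=4 term ⇒ +0.143138;  D = +0.117712-0.081438i
d^4_{1,4}: single k=3 term ⇒ +0.299217;  D = +0.281793-0.100615i
d^4_{2,4}: single k=2 term ⇒ +0.494490;  D = +0.492883-0.039842i
d^4_{3,4}: single k=1 term ⇒ +0.617747;  D = +0.607586+0.111583i
d^4_{4,4}: single k=0 term ⇒ +0.510450;  D = +0.460976+0.219226i
Y_4^{m'}(θ=0.7485,φ=2.7739) and Σ D·Y over m':
  (-0.0000-0.0006i)·(+0.0095+0.0944i)  (+0.0007-0.0037i)·(-0.1303-0.2580i)  (+0.0071-0.0150i)·(+0.3169+0.2867i)  (+0.0354-0.0418i)·(-0.1669-0.0643i)  (+0.1177-0.0814i)·(-0.3193+0.0000i)  (+0.2818-0.1006i)·(+0.1669-0.0643i)  (+0.4929-0.0398i)·(+0.3169-0.2867i)  (+0.6076+0.1116i)·(+0.1303-0.2580i)  (+0.4610+0.2192i)·(+0.0095-0.0944i)
Y_4^4(R⁻¹ n̂) = +0.277725-0.344227i

Re=0.2777 Im=-0.3442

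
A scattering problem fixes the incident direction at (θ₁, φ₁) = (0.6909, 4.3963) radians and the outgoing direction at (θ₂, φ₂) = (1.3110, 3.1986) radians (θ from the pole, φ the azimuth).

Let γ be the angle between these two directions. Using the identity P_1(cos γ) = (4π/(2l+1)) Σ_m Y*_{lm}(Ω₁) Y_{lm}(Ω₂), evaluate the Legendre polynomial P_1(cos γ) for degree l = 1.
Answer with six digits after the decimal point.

Expand P_1 via completeness: Σ_{m} conj(Y_{1,m}) at Ω₁ times Y_{1,m} at Ω₂ —
  m=-1: Y*=-0.06844 - 0.20925j  Y=-0.33336 + 0.01902j  product 0.02679 + 0.06845j
  m=+0: Y*=0.37655 + 0.00000j  Y=0.12551 + 0.00000j  product 0.04726 + 0.00000j
  m=+1: Y*=0.06844 - 0.20925j  Y=0.33336 + 0.01902j  product 0.02679 - 0.06845j
Accumulated sum 0.10085 + 0.00000j; after 4π/(2l+1) scaling, 0.42245 + 0.00000j ⇒ P_1 = 0.422450

0.422450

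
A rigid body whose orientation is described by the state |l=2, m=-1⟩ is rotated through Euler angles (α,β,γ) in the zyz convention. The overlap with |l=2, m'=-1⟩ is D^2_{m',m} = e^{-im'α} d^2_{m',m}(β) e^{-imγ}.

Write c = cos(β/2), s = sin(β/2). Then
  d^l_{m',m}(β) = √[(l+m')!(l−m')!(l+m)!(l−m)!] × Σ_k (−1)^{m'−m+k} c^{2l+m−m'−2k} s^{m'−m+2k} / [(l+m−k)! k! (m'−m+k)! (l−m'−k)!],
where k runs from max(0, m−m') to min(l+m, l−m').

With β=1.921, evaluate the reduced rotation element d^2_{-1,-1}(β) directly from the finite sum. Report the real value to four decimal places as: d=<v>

d=-0.5538

d^2_{-1,-1}(β=1.9210) via the finite sum:
Half-angle: c=0.573110, s=0.819478. N=√(1·6·1·6)=6.000000
The bounds max(0,m−m')=0 and min(l+m,l−m')=1 give 2 terms
  k=0: (−1)^0·6.0000/(6)·0.5731^4·0.8195^0 = +0.107883
  k=1: (−1)^1·6.0000/(2)·0.5731^2·0.8195^2 = -0.661717
d^2_{-1,-1}(1.9210) = +0.107883 -0.661717 = -0.553834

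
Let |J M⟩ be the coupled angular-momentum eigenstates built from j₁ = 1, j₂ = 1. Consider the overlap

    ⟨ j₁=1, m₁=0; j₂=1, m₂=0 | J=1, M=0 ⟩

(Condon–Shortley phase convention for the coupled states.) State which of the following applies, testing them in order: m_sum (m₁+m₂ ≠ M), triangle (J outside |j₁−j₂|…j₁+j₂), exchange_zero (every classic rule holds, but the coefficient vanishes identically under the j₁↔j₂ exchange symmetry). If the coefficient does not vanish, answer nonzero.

exchange_zero

m-sum: m₁+m₂ = 0+0 = 0, M = 0  ✓
triangle: |j₁−j₂| = 0 ≤ J = 1 ≤ j₁+j₂ = 2  ✓
exchange: j₁=j₂ and m₁=m₂, and (−1)^(j₁+j₂−J) = (−1)^1 = −1 forces ⟨j₁m₁;j₂m₂|JM⟩ = −⟨j₂m₂;j₁m₁|JM⟩ = −⟨j₁m₁;j₂m₂|JM⟩ ⇒ the coefficient vanishes identically
Racah sum check: Σ_k collapses to 0 ⇒ CG = 0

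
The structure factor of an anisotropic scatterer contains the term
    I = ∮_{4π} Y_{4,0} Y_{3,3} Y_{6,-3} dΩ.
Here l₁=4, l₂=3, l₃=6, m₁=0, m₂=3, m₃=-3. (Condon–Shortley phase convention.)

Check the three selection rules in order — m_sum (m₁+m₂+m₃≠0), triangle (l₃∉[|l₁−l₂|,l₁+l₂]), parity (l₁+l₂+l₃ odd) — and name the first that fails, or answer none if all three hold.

parity

Σmᵢ = 0  ✓
l₃∈[|l₁−l₂|,l₁+l₂]=[1,7], have l₃=6  ✓
Σlᵢ = 13 ⇒ odd  ✗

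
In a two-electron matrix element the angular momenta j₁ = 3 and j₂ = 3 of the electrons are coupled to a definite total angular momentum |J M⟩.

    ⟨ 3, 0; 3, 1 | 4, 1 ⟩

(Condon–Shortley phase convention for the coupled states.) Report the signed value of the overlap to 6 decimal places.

−√(15/154) ≈ -0.312094

triangle: 2!×4!×4!/11! = 1152/39916800
(j±m)!: 3!×3!×4!×2!×5!×3! = 1244160
prefactor² = (2J+1)×Δ×N² = 124416/385
  k=0: +1/(0!×2!×3!×4!×1!×0!) = 1/288
  k=1: −1/(1!×1!×2!×3!×2!×1!) = -1/24
  k=2: +1/(2!×0!×1!×2!×3!×2!) = 1/48
Σ = -5/288  ⇒  CG² = 124416/385×(-5/288)² = 15/154
CG = −√(15/154) = -0.312094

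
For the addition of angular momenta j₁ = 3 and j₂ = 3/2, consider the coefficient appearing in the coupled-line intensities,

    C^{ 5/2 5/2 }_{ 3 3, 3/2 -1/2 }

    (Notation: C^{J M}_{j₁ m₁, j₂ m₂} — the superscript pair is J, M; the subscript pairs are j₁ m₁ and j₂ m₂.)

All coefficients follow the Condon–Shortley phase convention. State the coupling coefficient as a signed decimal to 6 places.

j₁+j₂−J=2  J+j₁−j₂=4  J−j₁+j₂=1  j₁+j₂+J+1=8
(j₁±m₁, j₂±m₂, J±M) = (6,0,1,2,5,0)
P² = 8640/7
sum k=0..0:
  [0] +1/48 = 1/48
S = 1/48
C² = P²·S² = 15/28 ; C = +0.731925

+√(15/28) = +0.731925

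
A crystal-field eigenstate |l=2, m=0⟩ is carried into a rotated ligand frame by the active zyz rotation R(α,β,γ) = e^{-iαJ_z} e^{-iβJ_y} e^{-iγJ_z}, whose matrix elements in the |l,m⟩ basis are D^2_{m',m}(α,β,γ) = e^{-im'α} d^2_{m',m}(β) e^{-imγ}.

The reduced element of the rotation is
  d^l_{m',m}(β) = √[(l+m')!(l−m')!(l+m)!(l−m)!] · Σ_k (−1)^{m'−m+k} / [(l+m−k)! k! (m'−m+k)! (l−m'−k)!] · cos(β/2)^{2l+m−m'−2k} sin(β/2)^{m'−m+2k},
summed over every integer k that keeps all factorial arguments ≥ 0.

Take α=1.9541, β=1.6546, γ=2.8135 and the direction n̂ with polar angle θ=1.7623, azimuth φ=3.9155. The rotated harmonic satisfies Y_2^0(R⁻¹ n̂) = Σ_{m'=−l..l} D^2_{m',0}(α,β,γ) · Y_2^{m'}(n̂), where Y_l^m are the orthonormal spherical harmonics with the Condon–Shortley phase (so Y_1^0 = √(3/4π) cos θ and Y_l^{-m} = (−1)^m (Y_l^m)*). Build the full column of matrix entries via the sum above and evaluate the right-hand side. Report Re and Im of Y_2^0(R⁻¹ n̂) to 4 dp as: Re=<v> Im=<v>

Re=-0.1951 Im=0.0000

Need the full column D^2_{m',0} for m'=−2..2 at α=1.9541, β=1.6546, γ=2.8135.
cos(β/2)=0.676866, sin(β/2)=0.736107
d^2_{-2,0}: single k=2 term ⇒ +0.608082;  D = -0.437982-0.421824i
d^2_{-1,0}: k∈[1..2] ⇒ +0.559144 -0.661302 = -0.102158;  D = +0.038206-0.094745i
d^2_{0,0}: k∈[0..2] ⇒ +0.209899 -0.992993 +0.293604 = -0.489490;  D = -0.489490+0.000000i
d^2_{1,0}: k∈[0..1] ⇒ -0.559144 +0.661302 = +0.102158;  D = -0.038206-0.094745i
d^2_{2,0}: single k=0 term ⇒ +0.608082;  D = -0.437982+0.421824i
Y_2^{m'}(θ=1.7623,φ=3.9155) and Σ D·Y over m':
  (-0.4380-0.4218i)·(+0.0086-0.3722i)  (+0.0382-0.0947i)·(+0.1032-0.1009i)  (-0.4895+0.0000i)·(-0.2811+0.0000i)  (-0.0382-0.0947i)·(-0.1032-0.1009i)  (-0.4380+0.4218i)·(+0.0086+0.3722i)
Y_2^0(R⁻¹ n̂) = -0.195111+0.000000i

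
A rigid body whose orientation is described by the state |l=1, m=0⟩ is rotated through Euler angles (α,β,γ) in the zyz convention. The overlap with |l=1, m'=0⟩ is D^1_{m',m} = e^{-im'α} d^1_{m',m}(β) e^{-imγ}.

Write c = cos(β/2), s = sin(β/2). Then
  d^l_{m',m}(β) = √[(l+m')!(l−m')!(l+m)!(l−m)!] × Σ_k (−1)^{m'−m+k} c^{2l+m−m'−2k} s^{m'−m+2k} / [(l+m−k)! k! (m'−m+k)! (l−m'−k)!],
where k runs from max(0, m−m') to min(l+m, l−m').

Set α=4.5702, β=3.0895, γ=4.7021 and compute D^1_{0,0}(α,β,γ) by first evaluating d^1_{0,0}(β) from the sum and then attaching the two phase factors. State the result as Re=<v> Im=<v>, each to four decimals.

First d^1_{0,0}(β=3.0895), then the phase factors e^{-i(0)α} and e^{-i(0)γ}:
c=cos(3.089500/2)=0.026043, s=sin(3.089500/2)=0.999661; N=√[1·1·1·1]=1.000000
Admissible k: 0..1 (factorial args all ≥0)
  k=0: (−1)^0·1.0000/(1)·0.0260^2·0.9997^0 = +0.000678
  k=1: (−1)^1·1.0000/(1)·0.0260^0·0.9997^2 = -0.999322
d^1_{0,0}(3.0895) = +0.000678 -0.999322 = -0.998643
Attach z-rotation phases: D = e^{-i(0)(4.5702)}·(-0.998643)·e^{-i(0)(4.7021)} = -0.998643+0.000000i

Re=-0.9986 Im=0.0000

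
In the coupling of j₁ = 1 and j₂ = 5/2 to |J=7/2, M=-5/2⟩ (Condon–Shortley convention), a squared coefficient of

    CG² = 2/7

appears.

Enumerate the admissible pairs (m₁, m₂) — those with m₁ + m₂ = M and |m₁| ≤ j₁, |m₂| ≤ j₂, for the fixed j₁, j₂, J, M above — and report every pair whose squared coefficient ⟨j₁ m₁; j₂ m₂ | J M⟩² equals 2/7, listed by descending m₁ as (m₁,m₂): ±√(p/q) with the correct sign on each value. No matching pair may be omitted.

(0,-5/2): +√(2/7)

Admissible pairs with m₁+m₂ = M = -5/2: (-1,-3/2), (0,-5/2)
  (m₁,m₂)=(0,-5/2): CG² = 2/7, CG = +√(2/7)   ← matches the target
  (m₁,m₂)=(-1,-3/2): CG² = 5/7, CG = +√(5/7)
Pairs with CG² = 2/7: (0,-5/2): +√(2/7)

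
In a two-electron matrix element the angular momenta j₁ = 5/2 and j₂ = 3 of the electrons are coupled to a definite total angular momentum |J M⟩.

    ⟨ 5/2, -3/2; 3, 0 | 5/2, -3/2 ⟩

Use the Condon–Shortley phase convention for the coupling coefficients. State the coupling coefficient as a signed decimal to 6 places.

triangle: 3!×2!×3!/9! = 72/362880
(j±m)!: 1!×4!×3!×3!×1!×4! = 20736
prefactor² = (2J+1)×Δ×N² = 864/35
  k=2: +1/(2!×1!×2!×1!×0!×2!) = 1/8
  k=3: −1/(3!×0!×1!×0!×1!×3!) = -1/36
Σ = 7/72  ⇒  CG² = 864/35×(7/72)² = 7/30
CG = +√(7/30) = +0.483046

+0.483046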